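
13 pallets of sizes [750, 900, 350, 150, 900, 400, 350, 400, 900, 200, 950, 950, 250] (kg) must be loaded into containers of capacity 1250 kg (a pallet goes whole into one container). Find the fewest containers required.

Total = 950 + 950 + 900 + 900 + 900 + 750 + 400 + 400 + 350 + 350 + 250 + 200 + 150 = 7450 kg.
Lower bound: ⌈7450/1250⌉ = 6 containers.
A packing using 7 containers:
  container 1: 950 + 250 = 1200
  container 2: 950 + 200 = 1150
  container 3: 900 + 350 = 1250
  container 4: 900 + 350 = 1250
  container 5: 900 + 150 = 1050
  container 6: 750 + 400 = 1150
  container 7: 400 = 400
No arrangement into 6 containers stays within capacity, so 7 is optimal.

7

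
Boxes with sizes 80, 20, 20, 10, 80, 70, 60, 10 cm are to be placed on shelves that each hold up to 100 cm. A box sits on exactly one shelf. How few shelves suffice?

4

Total = 80 + 80 + 70 + 60 + 20 + 20 + 10 + 10 = 350 cm.
Lower bound: ⌈350/100⌉ = 4 shelves.
A packing using 4 shelves:
  shelf 1: 80 + 20 = 100
  shelf 2: 80 + 20 = 100
  shelf 3: 70 + 10 + 10 = 90
  shelf 4: 60 = 60
This matches the lower bound, so 4 is optimal.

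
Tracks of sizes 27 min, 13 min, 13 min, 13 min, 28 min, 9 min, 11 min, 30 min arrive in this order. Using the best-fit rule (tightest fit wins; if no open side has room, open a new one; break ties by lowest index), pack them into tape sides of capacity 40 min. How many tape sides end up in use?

4

  27 → side 1 (new)  [load 27/40]
  13 → side 1  [load 40/40]
  13 → side 2 (new)  [load 13/40]
  13 → side 2  [load 26/40]
  28 → side 3 (new)  [load 28/40]
  9 → side 3  [load 37/40]
  11 → side 2  [load 37/40]
  30 → side 4 (new)  [load 30/40]
4 tape sides opened.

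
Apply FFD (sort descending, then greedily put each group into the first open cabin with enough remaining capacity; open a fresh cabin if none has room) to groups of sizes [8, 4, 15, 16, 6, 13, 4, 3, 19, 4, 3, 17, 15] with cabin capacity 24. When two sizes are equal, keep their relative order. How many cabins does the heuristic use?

Sorted descending: 19, 17, 16, 15, 15, 13, 8, 6, 4, 4, 4, 3, 3.
  19 → cabin 1 (new)  [load 19/24]
  17 → cabin 2 (new)  [load 17/24]
  16 → cabin 3 (new)  [load 16/24]
  15 → cabin 4 (new)  [load 15/24]
  15 → cabin 5 (new)  [load 15/24]
  13 → cabin 6 (new)  [load 13/24]
  8 → cabin 3  [load 24/24]
  6 → cabin 2  [load 23/24]
  4 → cabin 1  [load 23/24]
  4 → cabin 4  [load 19/24]
  4 → cabin 4  [load 23/24]
  3 → cabin 5  [load 18/24]
  3 → cabin 5  [load 21/24]
6 cabins opened.

6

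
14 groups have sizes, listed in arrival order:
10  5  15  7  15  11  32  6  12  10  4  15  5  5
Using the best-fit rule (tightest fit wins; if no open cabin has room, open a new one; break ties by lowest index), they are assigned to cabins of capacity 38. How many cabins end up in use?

  10 → cabin 1 (new)  [load 10/38]
  5 → cabin 1  [load 15/38]
  15 → cabin 1  [load 30/38]
  7 → cabin 1  [load 37/38]
  15 → cabin 2 (new)  [load 15/38]
  11 → cabin 2  [load 26/38]
  32 → cabin 3 (new)  [load 32/38]
  6 → cabin 3  [load 38/38]
  12 → cabin 2  [load 38/38]
  10 → cabin 4 (new)  [load 10/38]
  4 → cabin 4  [load 14/38]
  15 → cabin 4  [load 29/38]
  5 → cabin 4  [load 34/38]
  5 → cabin 5 (new)  [load 5/38]
5 cabins opened.

5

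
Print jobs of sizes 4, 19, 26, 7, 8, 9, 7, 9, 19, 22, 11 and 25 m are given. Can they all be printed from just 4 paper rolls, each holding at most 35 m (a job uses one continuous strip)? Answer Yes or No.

Total = 166 m; ⌈166/35⌉ = 5.
At least 5 paper rolls are required, but only 4 are allowed.

No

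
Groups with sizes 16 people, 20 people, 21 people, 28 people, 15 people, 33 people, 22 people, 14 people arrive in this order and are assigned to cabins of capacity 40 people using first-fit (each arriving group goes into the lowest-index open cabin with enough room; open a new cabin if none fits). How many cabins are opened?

  16 → cabin 1 (new)  [load 16/40]
  20 → cabin 1  [load 36/40]
  21 → cabin 2 (new)  [load 21/40]
  28 → cabin 3 (new)  [load 28/40]
  15 → cabin 2  [load 36/40]
  33 → cabin 4 (new)  [load 33/40]
  22 → cabin 5 (new)  [load 22/40]
  14 → cabin 5  [load 36/40]
5 cabins opened.

5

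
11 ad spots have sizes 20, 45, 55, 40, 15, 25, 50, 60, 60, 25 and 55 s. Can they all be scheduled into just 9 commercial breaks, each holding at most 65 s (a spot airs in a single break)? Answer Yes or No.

Yes

A valid assignment using 8 commercial breaks:
  break 1: 60 = 60
  break 2: 60 = 60
  break 3: 55 = 55
  break 4: 55 = 55
  break 5: 50 + 15 = 65
  break 6: 45 + 20 = 65
  break 7: 40 + 25 = 65
  break 8: 25 = 25
That uses only 8 ≤ 9, so 9 commercial breaks are enough.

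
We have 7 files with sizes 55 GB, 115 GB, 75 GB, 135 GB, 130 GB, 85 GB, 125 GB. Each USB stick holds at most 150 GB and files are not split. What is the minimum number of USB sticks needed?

6

Total = 135 + 130 + 125 + 115 + 85 + 75 + 55 = 720 GB.
Lower bound: ⌈720/150⌉ = 5 USB sticks.
A packing using 6 USB sticks:
  USB stick 1: 135 = 135
  USB stick 2: 130 = 130
  USB stick 3: 125 = 125
  USB stick 4: 115 = 115
  USB stick 5: 85 + 55 = 140
  USB stick 6: 75 = 75
No arrangement into 5 USB sticks stays within capacity, so 6 is optimal.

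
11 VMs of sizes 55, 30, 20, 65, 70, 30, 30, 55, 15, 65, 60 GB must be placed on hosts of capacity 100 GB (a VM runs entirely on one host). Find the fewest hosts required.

6

Total = 70 + 65 + 65 + 60 + 55 + 55 + 30 + 30 + 30 + 20 + 15 = 495 GB.
Lower bound: ⌈495/100⌉ = 5 hosts.
Also, 6 VMs each exceed 50 GB, and no two of those can share a host, so at least 6 hosts are needed.
A packing using 6 hosts:
  host 1: 70 + 30 = 100
  host 2: 65 + 30 = 95
  host 3: 65 + 30 = 95
  host 4: 60 + 20 + 15 = 95
  host 5: 55 = 55
  host 6: 55 = 55
This matches the lower bound, so 6 is optimal.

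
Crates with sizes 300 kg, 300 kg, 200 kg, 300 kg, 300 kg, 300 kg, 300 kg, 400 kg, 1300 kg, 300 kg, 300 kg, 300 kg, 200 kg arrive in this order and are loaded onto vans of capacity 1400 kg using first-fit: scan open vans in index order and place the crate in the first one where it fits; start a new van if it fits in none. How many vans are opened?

  300 → van 1 (new)  [load 300/1400]
  300 → van 1  [load 600/1400]
  200 → van 1  [load 800/1400]
  300 → van 1  [load 1100/1400]
  300 → van 1  [load 1400/1400]
  300 → van 2 (new)  [load 300/1400]
  300 → van 2  [load 600/1400]
  400 → van 2  [load 1000/1400]
  1300 → van 3 (new)  [load 1300/1400]
  300 → van 2  [load 1300/1400]
  300 → van 4 (new)  [load 300/1400]
  300 → van 4  [load 600/1400]
  200 → van 4  [load 800/1400]
4 vans opened.

4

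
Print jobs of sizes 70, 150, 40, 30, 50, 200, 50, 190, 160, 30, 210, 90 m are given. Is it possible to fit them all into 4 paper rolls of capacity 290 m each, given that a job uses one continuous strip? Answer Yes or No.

No

Total = 1270 m; ⌈1270/290⌉ = 5.
At least 5 paper rolls are required, but only 4 are allowed.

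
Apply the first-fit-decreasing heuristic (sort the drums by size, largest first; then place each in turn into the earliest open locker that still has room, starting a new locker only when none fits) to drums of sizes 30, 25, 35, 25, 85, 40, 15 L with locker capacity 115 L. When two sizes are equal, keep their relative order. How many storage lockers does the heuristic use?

3

Sorted descending: 85, 40, 35, 30, 25, 25, 15.
  85 → locker 1 (new)  [load 85/115]
  40 → locker 2 (new)  [load 40/115]
  35 → locker 2  [load 75/115]
  30 → locker 1  [load 115/115]
  25 → locker 2  [load 100/115]
  25 → locker 3 (new)  [load 25/115]
  15 → locker 2  [load 115/115]
3 storage lockers opened.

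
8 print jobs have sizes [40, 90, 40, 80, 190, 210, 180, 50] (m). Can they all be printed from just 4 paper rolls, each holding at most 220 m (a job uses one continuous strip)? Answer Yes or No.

Total = 880 m; ⌈880/220⌉ = 4.
The bound of 4 does not rule out 4, but exhaustive search shows no assignment into 4 paper rolls of capacity 220 m exists — the minimum is 5.

No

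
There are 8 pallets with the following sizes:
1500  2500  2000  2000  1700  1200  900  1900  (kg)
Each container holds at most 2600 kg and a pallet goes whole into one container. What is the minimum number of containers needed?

7

Total = 2500 + 2000 + 2000 + 1900 + 1700 + 1500 + 1200 + 900 = 13700 kg.
Lower bound: ⌈13700/2600⌉ = 6 containers.
A packing using 7 containers:
  container 1: 2500 = 2500
  container 2: 2000 = 2000
  container 3: 2000 = 2000
  container 4: 1900 = 1900
  container 5: 1700 + 900 = 2600
  container 6: 1500 = 1500
  container 7: 1200 = 1200
No arrangement into 6 containers stays within capacity, so 7 is optimal.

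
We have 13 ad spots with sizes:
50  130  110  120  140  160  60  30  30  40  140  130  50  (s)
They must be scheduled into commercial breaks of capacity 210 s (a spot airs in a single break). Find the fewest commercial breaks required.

Total = 160 + 140 + 140 + 130 + 130 + 120 + 110 + 60 + 50 + 50 + 40 + 30 + 30 = 1190 s.
Lower bound: ⌈1190/210⌉ = 6 commercial breaks.
Also, 7 ad spots each exceed 105 s, and no two of those can share a break, so at least 7 commercial breaks are needed.
A packing using 7 commercial breaks:
  break 1: 160 + 50 = 210
  break 2: 140 + 60 = 200
  break 3: 140 + 50 = 190
  break 4: 130 + 40 + 30 = 200
  break 5: 130 + 30 = 160
  break 6: 120 = 120
  break 7: 110 = 110
This matches the lower bound, so 7 is optimal.

7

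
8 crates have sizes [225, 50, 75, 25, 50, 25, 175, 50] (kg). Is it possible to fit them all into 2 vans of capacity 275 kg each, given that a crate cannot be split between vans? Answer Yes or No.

Total = 675 kg; ⌈675/275⌉ = 3.
At least 3 vans are required, but only 2 are allowed.

No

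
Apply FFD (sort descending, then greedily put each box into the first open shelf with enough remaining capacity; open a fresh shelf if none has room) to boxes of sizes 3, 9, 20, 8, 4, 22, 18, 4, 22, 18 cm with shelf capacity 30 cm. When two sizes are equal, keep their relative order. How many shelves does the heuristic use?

5

Sorted descending: 22, 22, 20, 18, 18, 9, 8, 4, 4, 3.
  22 → shelf 1 (new)  [load 22/30]
  22 → shelf 2 (new)  [load 22/30]
  20 → shelf 3 (new)  [load 20/30]
  18 → shelf 4 (new)  [load 18/30]
  18 → shelf 5 (new)  [load 18/30]
  9 → shelf 3  [load 29/30]
  8 → shelf 1  [load 30/30]
  4 → shelf 2  [load 26/30]
  4 → shelf 2  [load 30/30]
  3 → shelf 4  [load 21/30]
5 shelves opened.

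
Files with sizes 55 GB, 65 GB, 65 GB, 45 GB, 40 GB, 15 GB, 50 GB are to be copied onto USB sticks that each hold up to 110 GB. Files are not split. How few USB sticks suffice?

4

Total = 65 + 65 + 55 + 50 + 45 + 40 + 15 = 335 GB.
Lower bound: ⌈335/110⌉ = 4 USB sticks.
A packing using 4 USB sticks:
  USB stick 1: 65 + 45 = 110
  USB stick 2: 65 + 40 = 105
  USB stick 3: 55 + 50 = 105
  USB stick 4: 15 = 15
This matches the lower bound, so 4 is optimal.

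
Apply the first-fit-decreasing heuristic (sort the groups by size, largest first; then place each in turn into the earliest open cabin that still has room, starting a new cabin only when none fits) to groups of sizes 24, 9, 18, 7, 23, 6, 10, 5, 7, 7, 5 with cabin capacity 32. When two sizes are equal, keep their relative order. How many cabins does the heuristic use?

Sorted descending: 24, 23, 18, 10, 9, 7, 7, 7, 6, 5, 5.
  24 → cabin 1 (new)  [load 24/32]
  23 → cabin 2 (new)  [load 23/32]
  18 → cabin 3 (new)  [load 18/32]
  10 → cabin 3  [load 28/32]
  9 → cabin 2  [load 32/32]
  7 → cabin 1  [load 31/32]
  7 → cabin 4 (new)  [load 7/32]
  7 → cabin 4  [load 14/32]
  6 → cabin 4  [load 20/32]
  5 → cabin 4  [load 25/32]
  5 → cabin 4  [load 30/32]
4 cabins opened.

4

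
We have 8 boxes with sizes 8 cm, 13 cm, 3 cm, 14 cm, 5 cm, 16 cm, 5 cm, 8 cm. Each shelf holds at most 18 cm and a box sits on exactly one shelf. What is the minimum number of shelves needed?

5

Total = 16 + 14 + 13 + 8 + 8 + 5 + 5 + 3 = 72 cm.
Lower bound: ⌈72/18⌉ = 4 shelves.
A packing using 5 shelves:
  shelf 1: 16 = 16
  shelf 2: 14 + 3 = 17
  shelf 3: 13 + 5 = 18
  shelf 4: 8 + 8 = 16
  shelf 5: 5 = 5
No arrangement into 4 shelves stays within capacity, so 5 is optimal.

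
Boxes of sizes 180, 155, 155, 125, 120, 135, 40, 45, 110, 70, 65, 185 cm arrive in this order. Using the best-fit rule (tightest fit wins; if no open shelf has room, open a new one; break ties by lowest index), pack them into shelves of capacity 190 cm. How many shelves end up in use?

8

  180 → shelf 1 (new)  [load 180/190]
  155 → shelf 2 (new)  [load 155/190]
  155 → shelf 3 (new)  [load 155/190]
  125 → shelf 4 (new)  [load 125/190]
  120 → shelf 5 (new)  [load 120/190]
  135 → shelf 6 (new)  [load 135/190]
  40 → shelf 6  [load 175/190]
  45 → shelf 4  [load 170/190]
  110 → shelf 7 (new)  [load 110/190]
  70 → shelf 5  [load 190/190]
  65 → shelf 7  [load 175/190]
  185 → shelf 8 (new)  [load 185/190]
8 shelves opened.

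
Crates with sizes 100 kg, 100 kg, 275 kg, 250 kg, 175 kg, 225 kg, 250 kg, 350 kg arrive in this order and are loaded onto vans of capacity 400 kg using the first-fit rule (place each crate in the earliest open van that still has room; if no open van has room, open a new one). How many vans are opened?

6

  100 → van 1 (new)  [load 100/400]
  100 → van 1  [load 200/400]
  275 → van 2 (new)  [load 275/400]
  250 → van 3 (new)  [load 250/400]
  175 → van 1  [load 375/400]
  225 → van 4 (new)  [load 225/400]
  250 → van 5 (new)  [load 250/400]
  350 → van 6 (new)  [load 350/400]
6 vans opened.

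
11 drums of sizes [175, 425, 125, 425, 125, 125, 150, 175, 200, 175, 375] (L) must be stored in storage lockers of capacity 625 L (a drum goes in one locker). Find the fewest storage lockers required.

4

Total = 425 + 425 + 375 + 200 + 175 + 175 + 175 + 150 + 125 + 125 + 125 = 2475 L.
Lower bound: ⌈2475/625⌉ = 4 storage lockers.
A packing using 4 storage lockers:
  locker 1: 425 + 200 = 625
  locker 2: 425 + 175 = 600
  locker 3: 375 + 125 + 125 = 625
  locker 4: 175 + 175 + 150 + 125 = 625
This matches the lower bound, so 4 is optimal.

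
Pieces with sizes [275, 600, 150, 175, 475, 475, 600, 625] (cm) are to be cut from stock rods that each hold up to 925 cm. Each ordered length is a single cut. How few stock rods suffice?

5

Total = 625 + 600 + 600 + 475 + 475 + 275 + 175 + 150 = 3375 cm.
Lower bound: ⌈3375/925⌉ = 4 stock rods.
Also, 5 pieces each exceed 925/2 cm, and no two of those can share a stock rod, so at least 5 stock rods are needed.
A packing using 5 stock rods:
  stock rod 1: 625 + 275 = 900
  stock rod 2: 600 + 175 + 150 = 925
  stock rod 3: 600 = 600
  stock rod 4: 475 = 475
  stock rod 5: 475 = 475
This matches the lower bound, so 5 is optimal.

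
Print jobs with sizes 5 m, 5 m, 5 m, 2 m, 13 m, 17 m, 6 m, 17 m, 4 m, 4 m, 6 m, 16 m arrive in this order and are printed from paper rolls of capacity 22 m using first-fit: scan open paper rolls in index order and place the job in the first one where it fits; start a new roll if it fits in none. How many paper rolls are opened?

  5 → roll 1 (new)  [load 5/22]
  5 → roll 1  [load 10/22]
  5 → roll 1  [load 15/22]
  2 → roll 1  [load 17/22]
  13 → roll 2 (new)  [load 13/22]
  17 → roll 3 (new)  [load 17/22]
  6 → roll 2  [load 19/22]
  17 → roll 4 (new)  [load 17/22]
  4 → roll 1  [load 21/22]
  4 → roll 3  [load 21/22]
  6 → roll 5 (new)  [load 6/22]
  16 → roll 5  [load 22/22]
5 paper rolls opened.

5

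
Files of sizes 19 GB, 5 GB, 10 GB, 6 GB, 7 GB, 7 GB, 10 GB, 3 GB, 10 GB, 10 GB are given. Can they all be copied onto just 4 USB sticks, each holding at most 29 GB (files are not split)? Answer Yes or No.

A valid assignment using 3 USB sticks:
  USB stick 1: 19 + 10 = 29
  USB stick 2: 10 + 10 + 6 + 3 = 29
  USB stick 3: 10 + 7 + 7 + 5 = 29
That uses only 3 ≤ 4, so 4 USB sticks are enough.

Yes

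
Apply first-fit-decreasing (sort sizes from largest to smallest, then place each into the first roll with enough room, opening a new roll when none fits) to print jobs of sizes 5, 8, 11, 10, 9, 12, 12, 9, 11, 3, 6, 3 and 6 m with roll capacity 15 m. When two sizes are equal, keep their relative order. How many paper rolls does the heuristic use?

8

Sorted descending: 12, 12, 11, 11, 10, 9, 9, 8, 6, 6, 5, 3, 3.
  12 → roll 1 (new)  [load 12/15]
  12 → roll 2 (new)  [load 12/15]
  11 → roll 3 (new)  [load 11/15]
  11 → roll 4 (new)  [load 11/15]
  10 → roll 5 (new)  [load 10/15]
  9 → roll 6 (new)  [load 9/15]
  9 → roll 7 (new)  [load 9/15]
  8 → roll 8 (new)  [load 8/15]
  6 → roll 6  [load 15/15]
  6 → roll 7  [load 15/15]
  5 → roll 5  [load 15/15]
  3 → roll 1  [load 15/15]
  3 → roll 2  [load 15/15]
8 paper rolls opened.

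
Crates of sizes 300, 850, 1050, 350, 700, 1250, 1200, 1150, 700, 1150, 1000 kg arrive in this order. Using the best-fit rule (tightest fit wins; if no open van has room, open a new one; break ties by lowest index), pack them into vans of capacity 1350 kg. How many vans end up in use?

9

  300 → van 1 (new)  [load 300/1350]
  850 → van 1  [load 1150/1350]
  1050 → van 2 (new)  [load 1050/1350]
  350 → van 3 (new)  [load 350/1350]
  700 → van 3  [load 1050/1350]
  1250 → van 4 (new)  [load 1250/1350]
  1200 → van 5 (new)  [load 1200/1350]
  1150 → van 6 (new)  [load 1150/1350]
  700 → van 7 (new)  [load 700/1350]
  1150 → van 8 (new)  [load 1150/1350]
  1000 → van 9 (new)  [load 1000/1350]
9 vans opened.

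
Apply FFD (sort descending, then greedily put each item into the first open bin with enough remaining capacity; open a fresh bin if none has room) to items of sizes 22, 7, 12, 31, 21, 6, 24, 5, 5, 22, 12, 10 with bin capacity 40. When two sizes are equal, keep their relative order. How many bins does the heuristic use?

5

Sorted descending: 31, 24, 22, 22, 21, 12, 12, 10, 7, 6, 5, 5.
  31 → bin 1 (new)  [load 31/40]
  24 → bin 2 (new)  [load 24/40]
  22 → bin 3 (new)  [load 22/40]
  22 → bin 4 (new)  [load 22/40]
  21 → bin 5 (new)  [load 21/40]
  12 → bin 2  [load 36/40]
  12 → bin 3  [load 34/40]
  10 → bin 4  [load 32/40]
  7 → bin 1  [load 38/40]
  6 → bin 3  [load 40/40]
  5 → bin 4  [load 37/40]
  5 → bin 5  [load 26/40]
5 bins opened.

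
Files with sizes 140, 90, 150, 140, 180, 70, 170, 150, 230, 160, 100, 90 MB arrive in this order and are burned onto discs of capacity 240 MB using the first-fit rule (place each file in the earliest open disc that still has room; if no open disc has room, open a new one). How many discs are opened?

  140 → disc 1 (new)  [load 140/240]
  90 → disc 1  [load 230/240]
  150 → disc 2 (new)  [load 150/240]
  140 → disc 3 (new)  [load 140/240]
  180 → disc 4 (new)  [load 180/240]
  70 → disc 2  [load 220/240]
  170 → disc 5 (new)  [load 170/240]
  150 → disc 6 (new)  [load 150/240]
  230 → disc 7 (new)  [load 230/240]
  160 → disc 8 (new)  [load 160/240]
  100 → disc 3  [load 240/240]
  90 → disc 6  [load 240/240]
8 discs opened.

8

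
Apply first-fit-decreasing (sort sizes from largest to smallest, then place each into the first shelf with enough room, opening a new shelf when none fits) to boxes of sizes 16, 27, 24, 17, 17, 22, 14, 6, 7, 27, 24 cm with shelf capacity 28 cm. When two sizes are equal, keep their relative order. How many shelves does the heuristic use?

9

Sorted descending: 27, 27, 24, 24, 22, 17, 17, 16, 14, 7, 6.
  27 → shelf 1 (new)  [load 27/28]
  27 → shelf 2 (new)  [load 27/28]
  24 → shelf 3 (new)  [load 24/28]
  24 → shelf 4 (new)  [load 24/28]
  22 → shelf 5 (new)  [load 22/28]
  17 → shelf 6 (new)  [load 17/28]
  17 → shelf 7 (new)  [load 17/28]
  16 → shelf 8 (new)  [load 16/28]
  14 → shelf 9 (new)  [load 14/28]
  7 → shelf 6  [load 24/28]
  6 → shelf 5  [load 28/28]
9 shelves opened.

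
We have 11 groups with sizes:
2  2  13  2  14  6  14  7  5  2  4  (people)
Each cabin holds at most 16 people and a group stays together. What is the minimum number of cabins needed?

5

Total = 14 + 14 + 13 + 7 + 6 + 5 + 4 + 2 + 2 + 2 + 2 = 71 people.
Lower bound: ⌈71/16⌉ = 5 cabins.
A packing using 5 cabins:
  cabin 1: 14 + 2 = 16
  cabin 2: 14 + 2 = 16
  cabin 3: 13 + 2 = 15
  cabin 4: 7 + 6 + 2 = 15
  cabin 5: 5 + 4 = 9
This matches the lower bound, so 5 is optimal.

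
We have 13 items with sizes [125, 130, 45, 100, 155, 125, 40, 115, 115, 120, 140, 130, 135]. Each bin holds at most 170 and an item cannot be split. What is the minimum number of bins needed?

11

Total = 155 + 140 + 135 + 130 + 130 + 125 + 125 + 120 + 115 + 115 + 100 + 45 + 40 = 1475.
Lower bound: ⌈1475/170⌉ = 9 bins.
Also, 11 items each exceed 85, and no two of those can share a bin, so at least 11 bins are needed.
A packing using 11 bins:
  bin 1: 155 = 155
  bin 2: 140 = 140
  bin 3: 135 = 135
  bin 4: 130 + 40 = 170
  bin 5: 130 = 130
  bin 6: 125 + 45 = 170
  bin 7: 125 = 125
  bin 8: 120 = 120
  bin 9: 115 = 115
  bin 10: 115 = 115
  bin 11: 100 = 100
This matches the lower bound, so 11 is optimal.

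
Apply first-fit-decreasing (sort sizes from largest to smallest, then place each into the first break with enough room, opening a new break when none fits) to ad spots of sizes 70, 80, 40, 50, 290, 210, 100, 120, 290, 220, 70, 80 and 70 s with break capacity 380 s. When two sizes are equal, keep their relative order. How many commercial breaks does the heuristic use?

Sorted descending: 290, 290, 220, 210, 120, 100, 80, 80, 70, 70, 70, 50, 40.
  290 → break 1 (new)  [load 290/380]
  290 → break 2 (new)  [load 290/380]
  220 → break 3 (new)  [load 220/380]
  210 → break 4 (new)  [load 210/380]
  120 → break 3  [load 340/380]
  100 → break 4  [load 310/380]
  80 → break 1  [load 370/380]
  80 → break 2  [load 370/380]
  70 → break 4  [load 380/380]
  70 → break 5 (new)  [load 70/380]
  70 → break 5  [load 140/380]
  50 → break 5  [load 190/380]
  40 → break 3  [load 380/380]
5 commercial breaks opened.

5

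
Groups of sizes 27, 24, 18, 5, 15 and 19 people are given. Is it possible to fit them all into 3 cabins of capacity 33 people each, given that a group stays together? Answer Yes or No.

Total = 108 people; ⌈108/33⌉ = 4.
At least 4 cabins are required, but only 3 are allowed.

No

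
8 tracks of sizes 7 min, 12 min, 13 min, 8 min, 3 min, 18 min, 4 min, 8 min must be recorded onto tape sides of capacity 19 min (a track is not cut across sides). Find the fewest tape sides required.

4

Total = 18 + 13 + 12 + 8 + 8 + 7 + 4 + 3 = 73 min.
Lower bound: ⌈73/19⌉ = 4 tape sides.
A packing using 4 tape sides:
  side 1: 18 = 18
  side 2: 13 + 4 = 17
  side 3: 12 + 7 = 19
  side 4: 8 + 8 + 3 = 19
This matches the lower bound, so 4 is optimal.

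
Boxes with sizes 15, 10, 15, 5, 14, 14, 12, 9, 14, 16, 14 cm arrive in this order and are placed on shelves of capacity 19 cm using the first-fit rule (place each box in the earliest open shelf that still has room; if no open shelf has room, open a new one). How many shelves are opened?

10

  15 → shelf 1 (new)  [load 15/19]
  10 → shelf 2 (new)  [load 10/19]
  15 → shelf 3 (new)  [load 15/19]
  5 → shelf 2  [load 15/19]
  14 → shelf 4 (new)  [load 14/19]
  14 → shelf 5 (new)  [load 14/19]
  12 → shelf 6 (new)  [load 12/19]
  9 → shelf 7 (new)  [load 9/19]
  14 → shelf 8 (new)  [load 14/19]
  16 → shelf 9 (new)  [load 16/19]
  14 → shelf 10 (new)  [load 14/19]
10 shelves opened.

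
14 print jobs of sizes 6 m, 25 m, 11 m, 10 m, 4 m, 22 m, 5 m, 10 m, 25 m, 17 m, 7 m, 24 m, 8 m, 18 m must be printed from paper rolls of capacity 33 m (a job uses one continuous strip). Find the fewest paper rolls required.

6

Total = 25 + 25 + 24 + 22 + 18 + 17 + 11 + 10 + 10 + 8 + 7 + 6 + 5 + 4 = 192 m.
Lower bound: ⌈192/33⌉ = 6 paper rolls.
A packing using 6 paper rolls:
  roll 1: 25 + 8 = 33
  roll 2: 25 + 7 = 32
  roll 3: 24 + 6 = 30
  roll 4: 22 + 11 = 33
  roll 5: 18 + 10 + 5 = 33
  roll 6: 17 + 10 + 4 = 31
This matches the lower bound, so 6 is optimal.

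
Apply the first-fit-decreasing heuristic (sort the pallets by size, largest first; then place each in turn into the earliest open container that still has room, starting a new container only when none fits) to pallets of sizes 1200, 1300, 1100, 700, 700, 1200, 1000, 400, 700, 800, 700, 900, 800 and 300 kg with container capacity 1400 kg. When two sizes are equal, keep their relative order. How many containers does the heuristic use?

Sorted descending: 1300, 1200, 1200, 1100, 1000, 900, 800, 800, 700, 700, 700, 700, 400, 300.
  1300 → container 1 (new)  [load 1300/1400]
  1200 → container 2 (new)  [load 1200/1400]
  1200 → container 3 (new)  [load 1200/1400]
  1100 → container 4 (new)  [load 1100/1400]
  1000 → container 5 (new)  [load 1000/1400]
  900 → container 6 (new)  [load 900/1400]
  800 → container 7 (new)  [load 800/1400]
  800 → container 8 (new)  [load 800/1400]
  700 → container 9 (new)  [load 700/1400]
  700 → container 9  [load 1400/1400]
  700 → container 10 (new)  [load 700/1400]
  700 → container 10  [load 1400/1400]
  400 → container 5  [load 1400/1400]
  300 → container 4  [load 1400/1400]
10 containers opened.

10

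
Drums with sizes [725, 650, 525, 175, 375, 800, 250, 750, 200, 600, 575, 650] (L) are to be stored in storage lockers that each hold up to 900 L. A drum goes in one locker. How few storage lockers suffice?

8

Total = 800 + 750 + 725 + 650 + 650 + 600 + 575 + 525 + 375 + 250 + 200 + 175 = 6275 L.
Lower bound: ⌈6275/900⌉ = 7 storage lockers.
Also, 8 drums each exceed 450 L, and no two of those can share a locker, so at least 8 storage lockers are needed.
A packing using 8 storage lockers:
  locker 1: 800 = 800
  locker 2: 750 = 750
  locker 3: 725 + 175 = 900
  locker 4: 650 + 250 = 900
  locker 5: 650 + 200 = 850
  locker 6: 600 = 600
  locker 7: 575 = 575
  locker 8: 525 + 375 = 900
This matches the lower bound, so 8 is optimal.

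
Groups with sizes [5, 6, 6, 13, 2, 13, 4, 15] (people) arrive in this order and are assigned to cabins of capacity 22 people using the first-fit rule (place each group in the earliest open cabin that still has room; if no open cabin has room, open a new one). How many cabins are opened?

4

  5 → cabin 1 (new)  [load 5/22]
  6 → cabin 1  [load 11/22]
  6 → cabin 1  [load 17/22]
  13 → cabin 2 (new)  [load 13/22]
  2 → cabin 1  [load 19/22]
  13 → cabin 3 (new)  [load 13/22]
  4 → cabin 2  [load 17/22]
  15 → cabin 4 (new)  [load 15/22]
4 cabins opened.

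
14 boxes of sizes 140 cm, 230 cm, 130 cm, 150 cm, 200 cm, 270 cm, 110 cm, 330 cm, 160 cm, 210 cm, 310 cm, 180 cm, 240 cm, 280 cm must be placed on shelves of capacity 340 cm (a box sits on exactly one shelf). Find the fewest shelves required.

10

Total = 330 + 310 + 280 + 270 + 240 + 230 + 210 + 200 + 180 + 160 + 150 + 140 + 130 + 110 = 2940 cm.
Lower bound: ⌈2940/340⌉ = 9 shelves.
A packing using 10 shelves:
  shelf 1: 330 = 330
  shelf 2: 310 = 310
  shelf 3: 280 = 280
  shelf 4: 270 = 270
  shelf 5: 240 = 240
  shelf 6: 230 + 110 = 340
  shelf 7: 210 + 130 = 340
  shelf 8: 200 + 140 = 340
  shelf 9: 180 + 160 = 340
  shelf 10: 150 = 150
No arrangement into 9 shelves stays within capacity, so 10 is optimal.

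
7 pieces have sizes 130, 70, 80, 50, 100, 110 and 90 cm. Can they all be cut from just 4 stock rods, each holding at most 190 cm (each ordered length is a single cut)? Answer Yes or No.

A valid assignment using 4 stock rods:
  stock rod 1: 130 + 50 = 180
  stock rod 2: 110 + 80 = 190
  stock rod 3: 100 + 90 = 190
  stock rod 4: 70 = 70
Every load is within 190 cm, so 4 stock rods suffice.

Yes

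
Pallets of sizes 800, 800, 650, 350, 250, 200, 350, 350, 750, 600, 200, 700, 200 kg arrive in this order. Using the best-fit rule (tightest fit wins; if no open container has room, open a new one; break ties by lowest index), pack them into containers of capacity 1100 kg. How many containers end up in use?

7

  800 → container 1 (new)  [load 800/1100]
  800 → container 2 (new)  [load 800/1100]
  650 → container 3 (new)  [load 650/1100]
  350 → container 3  [load 1000/1100]
  250 → container 1  [load 1050/1100]
  200 → container 2  [load 1000/1100]
  350 → container 4 (new)  [load 350/1100]
  350 → container 4  [load 700/1100]
  750 → container 5 (new)  [load 750/1100]
  600 → container 6 (new)  [load 600/1100]
  200 → container 5  [load 950/1100]
  700 → container 7 (new)  [load 700/1100]
  200 → container 4  [load 900/1100]
7 containers opened.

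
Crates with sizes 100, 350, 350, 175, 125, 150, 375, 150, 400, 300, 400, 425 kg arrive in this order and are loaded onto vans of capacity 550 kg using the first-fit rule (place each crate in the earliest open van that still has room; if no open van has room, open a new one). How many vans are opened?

  100 → van 1 (new)  [load 100/550]
  350 → van 1  [load 450/550]
  350 → van 2 (new)  [load 350/550]
  175 → van 2  [load 525/550]
  125 → van 3 (new)  [load 125/550]
  150 → van 3  [load 275/550]
  375 → van 4 (new)  [load 375/550]
  150 → van 3  [load 425/550]
  400 → van 5 (new)  [load 400/550]
  300 → van 6 (new)  [load 300/550]
  400 → van 7 (new)  [load 400/550]
  425 → van 8 (new)  [load 425/550]
8 vans opened.

8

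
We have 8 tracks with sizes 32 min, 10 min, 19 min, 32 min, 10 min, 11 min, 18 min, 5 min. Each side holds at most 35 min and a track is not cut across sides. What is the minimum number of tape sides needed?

5

Total = 32 + 32 + 19 + 18 + 11 + 10 + 10 + 5 = 137 min.
Lower bound: ⌈137/35⌉ = 4 tape sides.
A packing using 5 tape sides:
  side 1: 32 = 32
  side 2: 32 = 32
  side 3: 19 + 11 + 5 = 35
  side 4: 18 + 10 = 28
  side 5: 10 = 10
No arrangement into 4 tape sides stays within capacity, so 5 is optimal.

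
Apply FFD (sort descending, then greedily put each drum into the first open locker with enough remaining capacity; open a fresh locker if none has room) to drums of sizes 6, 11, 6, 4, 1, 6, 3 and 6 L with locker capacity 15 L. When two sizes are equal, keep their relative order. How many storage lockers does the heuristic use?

3

Sorted descending: 11, 6, 6, 6, 6, 4, 3, 1.
  11 → locker 1 (new)  [load 11/15]
  6 → locker 2 (new)  [load 6/15]
  6 → locker 2  [load 12/15]
  6 → locker 3 (new)  [load 6/15]
  6 → locker 3  [load 12/15]
  4 → locker 1  [load 15/15]
  3 → locker 2  [load 15/15]
  1 → locker 3  [load 13/15]
3 storage lockers opened.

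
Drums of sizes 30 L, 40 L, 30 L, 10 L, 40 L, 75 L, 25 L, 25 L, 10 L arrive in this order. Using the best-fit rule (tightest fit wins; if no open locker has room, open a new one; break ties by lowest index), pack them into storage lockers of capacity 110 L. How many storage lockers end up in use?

3

  30 → locker 1 (new)  [load 30/110]
  40 → locker 1  [load 70/110]
  30 → locker 1  [load 100/110]
  10 → locker 1  [load 110/110]
  40 → locker 2 (new)  [load 40/110]
  75 → locker 3 (new)  [load 75/110]
  25 → locker 3  [load 100/110]
  25 → locker 2  [load 65/110]
  10 → locker 3  [load 110/110]
3 storage lockers opened.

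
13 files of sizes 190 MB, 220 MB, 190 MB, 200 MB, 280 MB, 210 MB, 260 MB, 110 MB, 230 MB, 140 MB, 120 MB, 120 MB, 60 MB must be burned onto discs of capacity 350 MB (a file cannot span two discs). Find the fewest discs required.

8

Total = 280 + 260 + 230 + 220 + 210 + 200 + 190 + 190 + 140 + 120 + 120 + 110 + 60 = 2330 MB.
Lower bound: ⌈2330/350⌉ = 7 discs.
Also, 8 files each exceed 175 MB, and no two of those can share a disc, so at least 8 discs are needed.
A packing using 8 discs:
  disc 1: 280 + 60 = 340
  disc 2: 260 = 260
  disc 3: 230 + 120 = 350
  disc 4: 220 + 120 = 340
  disc 5: 210 + 140 = 350
  disc 6: 200 + 110 = 310
  disc 7: 190 = 190
  disc 8: 190 = 190
This matches the lower bound, so 8 is optimal.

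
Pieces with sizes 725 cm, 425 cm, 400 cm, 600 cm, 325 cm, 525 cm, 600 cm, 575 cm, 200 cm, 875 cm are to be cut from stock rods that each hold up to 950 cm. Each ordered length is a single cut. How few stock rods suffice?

7

Total = 875 + 725 + 600 + 600 + 575 + 525 + 425 + 400 + 325 + 200 = 5250 cm.
Lower bound: ⌈5250/950⌉ = 6 stock rods.
A packing using 7 stock rods:
  stock rod 1: 875 = 875
  stock rod 2: 725 + 200 = 925
  stock rod 3: 600 + 325 = 925
  stock rod 4: 600 = 600
  stock rod 5: 575 = 575
  stock rod 6: 525 + 425 = 950
  stock rod 7: 400 = 400
No arrangement into 6 stock rods stays within capacity, so 7 is optimal.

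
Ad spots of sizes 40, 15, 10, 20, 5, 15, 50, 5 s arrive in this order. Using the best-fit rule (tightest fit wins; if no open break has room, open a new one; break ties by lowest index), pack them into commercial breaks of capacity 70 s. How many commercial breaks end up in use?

3

  40 → break 1 (new)  [load 40/70]
  15 → break 1  [load 55/70]
  10 → break 1  [load 65/70]
  20 → break 2 (new)  [load 20/70]
  5 → break 1  [load 70/70]
  15 → break 2  [load 35/70]
  50 → break 3 (new)  [load 50/70]
  5 → break 3  [load 55/70]
3 commercial breaks opened.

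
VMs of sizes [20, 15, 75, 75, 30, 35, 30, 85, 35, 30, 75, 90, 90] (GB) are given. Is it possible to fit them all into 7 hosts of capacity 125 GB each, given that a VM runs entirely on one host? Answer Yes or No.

Yes

A valid assignment using 6 hosts:
  host 1: 90 + 35 = 125
  host 2: 90 + 35 = 125
  host 3: 85 + 30 = 115
  host 4: 75 + 30 + 20 = 125
  host 5: 75 + 30 + 15 = 120
  host 6: 75 = 75
That uses only 6 ≤ 7, so 7 hosts are enough.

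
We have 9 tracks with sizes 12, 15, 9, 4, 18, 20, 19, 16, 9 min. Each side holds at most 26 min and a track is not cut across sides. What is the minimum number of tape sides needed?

Total = 20 + 19 + 18 + 16 + 15 + 12 + 9 + 9 + 4 = 122 min.
Lower bound: ⌈122/26⌉ = 5 tape sides.
A packing using 6 tape sides:
  side 1: 20 + 4 = 24
  side 2: 19 = 19
  side 3: 18 = 18
  side 4: 16 + 9 = 25
  side 5: 15 + 9 = 24
  side 6: 12 = 12
No arrangement into 5 tape sides stays within capacity, so 6 is optimal.

6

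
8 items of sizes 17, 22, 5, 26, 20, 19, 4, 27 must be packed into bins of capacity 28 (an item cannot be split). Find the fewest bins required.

6

Total = 27 + 26 + 22 + 20 + 19 + 17 + 5 + 4 = 140.
Lower bound: ⌈140/28⌉ = 5 bins.
Also, 6 items each exceed 14, and no two of those can share a bin, so at least 6 bins are needed.
A packing using 6 bins:
  bin 1: 27 = 27
  bin 2: 26 = 26
  bin 3: 22 + 5 = 27
  bin 4: 20 + 4 = 24
  bin 5: 19 = 19
  bin 6: 17 = 17
This matches the lower bound, so 6 is optimal.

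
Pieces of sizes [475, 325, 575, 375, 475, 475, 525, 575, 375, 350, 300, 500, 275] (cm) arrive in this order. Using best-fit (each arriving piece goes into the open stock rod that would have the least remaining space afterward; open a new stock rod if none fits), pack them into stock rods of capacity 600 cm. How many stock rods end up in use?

12

  475 → stock rod 1 (new)  [load 475/600]
  325 → stock rod 2 (new)  [load 325/600]
  575 → stock rod 3 (new)  [load 575/600]
  375 → stock rod 4 (new)  [load 375/600]
  475 → stock rod 5 (new)  [load 475/600]
  475 → stock rod 6 (new)  [load 475/600]
  525 → stock rod 7 (new)  [load 525/600]
  575 → stock rod 8 (new)  [load 575/600]
  375 → stock rod 9 (new)  [load 375/600]
  350 → stock rod 10 (new)  [load 350/600]
  300 → stock rod 11 (new)  [load 300/600]
  500 → stock rod 12 (new)  [load 500/600]
  275 → stock rod 2  [load 600/600]
12 stock rods opened.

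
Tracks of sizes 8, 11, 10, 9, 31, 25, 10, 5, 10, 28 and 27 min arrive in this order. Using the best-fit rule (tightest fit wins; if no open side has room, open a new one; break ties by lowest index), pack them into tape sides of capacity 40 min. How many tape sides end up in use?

  8 → side 1 (new)  [load 8/40]
  11 → side 1  [load 19/40]
  10 → side 1  [load 29/40]
  9 → side 1  [load 38/40]
  31 → side 2 (new)  [load 31/40]
  25 → side 3 (new)  [load 25/40]
  10 → side 3  [load 35/40]
  5 → side 3  [load 40/40]
  10 → side 4 (new)  [load 10/40]
  28 → side 4  [load 38/40]
  27 → side 5 (new)  [load 27/40]
5 tape sides opened.

5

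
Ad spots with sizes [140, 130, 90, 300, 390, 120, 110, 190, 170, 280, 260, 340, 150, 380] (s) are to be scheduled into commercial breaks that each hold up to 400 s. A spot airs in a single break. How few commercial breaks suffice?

Total = 390 + 380 + 340 + 300 + 280 + 260 + 190 + 170 + 150 + 140 + 130 + 120 + 110 + 90 = 3050 s.
Lower bound: ⌈3050/400⌉ = 8 commercial breaks.
A packing using 8 commercial breaks:
  break 1: 390 = 390
  break 2: 380 = 380
  break 3: 340 = 340
  break 4: 300 + 90 = 390
  break 5: 280 + 120 = 400
  break 6: 260 + 140 = 400
  break 7: 190 + 170 = 360
  break 8: 150 + 130 + 110 = 390
This matches the lower bound, so 8 is optimal.

8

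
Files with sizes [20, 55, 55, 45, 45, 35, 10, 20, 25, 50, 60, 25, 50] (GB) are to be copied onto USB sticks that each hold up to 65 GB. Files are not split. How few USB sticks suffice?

9

Total = 60 + 55 + 55 + 50 + 50 + 45 + 45 + 35 + 25 + 25 + 20 + 20 + 10 = 495 GB.
Lower bound: ⌈495/65⌉ = 8 USB sticks.
A packing using 9 USB sticks:
  USB stick 1: 60 = 60
  USB stick 2: 55 + 10 = 65
  USB stick 3: 55 = 55
  USB stick 4: 50 = 50
  USB stick 5: 50 = 50
  USB stick 6: 45 + 20 = 65
  USB stick 7: 45 + 20 = 65
  USB stick 8: 35 + 25 = 60
  USB stick 9: 25 = 25
No arrangement into 8 USB sticks stays within capacity, so 9 is optimal.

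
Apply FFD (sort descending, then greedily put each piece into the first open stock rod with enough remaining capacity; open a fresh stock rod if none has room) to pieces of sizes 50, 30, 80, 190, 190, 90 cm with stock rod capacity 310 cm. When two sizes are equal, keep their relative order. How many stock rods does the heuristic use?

3

Sorted descending: 190, 190, 90, 80, 50, 30.
  190 → stock rod 1 (new)  [load 190/310]
  190 → stock rod 2 (new)  [load 190/310]
  90 → stock rod 1  [load 280/310]
  80 → stock rod 2  [load 270/310]
  50 → stock rod 3 (new)  [load 50/310]
  30 → stock rod 1  [load 310/310]
3 stock rods opened.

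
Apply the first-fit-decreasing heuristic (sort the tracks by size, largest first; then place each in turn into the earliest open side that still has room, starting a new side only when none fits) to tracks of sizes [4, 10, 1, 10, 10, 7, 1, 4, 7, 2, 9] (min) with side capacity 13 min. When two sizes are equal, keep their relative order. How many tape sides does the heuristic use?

Sorted descending: 10, 10, 10, 9, 7, 7, 4, 4, 2, 1, 1.
  10 → side 1 (new)  [load 10/13]
  10 → side 2 (new)  [load 10/13]
  10 → side 3 (new)  [load 10/13]
  9 → side 4 (new)  [load 9/13]
  7 → side 5 (new)  [load 7/13]
  7 → side 6 (new)  [load 7/13]
  4 → side 4  [load 13/13]
  4 → side 5  [load 11/13]
  2 → side 1  [load 12/13]
  1 → side 1  [load 13/13]
  1 → side 2  [load 11/13]
6 tape sides opened.

6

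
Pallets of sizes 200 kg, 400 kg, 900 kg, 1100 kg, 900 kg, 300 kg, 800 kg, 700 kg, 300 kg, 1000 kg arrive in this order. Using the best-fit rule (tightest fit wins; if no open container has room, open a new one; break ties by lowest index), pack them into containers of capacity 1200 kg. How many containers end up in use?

  200 → container 1 (new)  [load 200/1200]
  400 → container 1  [load 600/1200]
  900 → container 2 (new)  [load 900/1200]
  1100 → container 3 (new)  [load 1100/1200]
  900 → container 4 (new)  [load 900/1200]
  300 → container 2  [load 1200/1200]
  800 → container 5 (new)  [load 800/1200]
  700 → container 6 (new)  [load 700/1200]
  300 → container 4  [load 1200/1200]
  1000 → container 7 (new)  [load 1000/1200]
7 containers opened.

7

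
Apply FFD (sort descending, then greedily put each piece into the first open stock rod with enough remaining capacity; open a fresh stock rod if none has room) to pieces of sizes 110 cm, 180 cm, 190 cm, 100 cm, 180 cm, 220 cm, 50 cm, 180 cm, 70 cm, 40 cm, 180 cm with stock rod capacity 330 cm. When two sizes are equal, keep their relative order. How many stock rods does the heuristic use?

Sorted descending: 220, 190, 180, 180, 180, 180, 110, 100, 70, 50, 40.
  220 → stock rod 1 (new)  [load 220/330]
  190 → stock rod 2 (new)  [load 190/330]
  180 → stock rod 3 (new)  [load 180/330]
  180 → stock rod 4 (new)  [load 180/330]
  180 → stock rod 5 (new)  [load 180/330]
  180 → stock rod 6 (new)  [load 180/330]
  110 → stock rod 1  [load 330/330]
  100 → stock rod 2  [load 290/330]
  70 → stock rod 3  [load 250/330]
  50 → stock rod 3  [load 300/330]
  40 → stock rod 2  [load 330/330]
6 stock rods opened.

6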